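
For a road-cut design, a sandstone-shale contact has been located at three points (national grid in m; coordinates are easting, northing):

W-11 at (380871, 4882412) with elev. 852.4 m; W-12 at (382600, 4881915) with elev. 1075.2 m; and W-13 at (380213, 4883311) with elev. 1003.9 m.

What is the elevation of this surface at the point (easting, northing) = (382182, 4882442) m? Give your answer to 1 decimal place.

Let the plane be z = a·easting + b·northing + c.
W-12−W-11: 1729a − 497b = 222.8;  W-13−W-11: −658a + 899b = 151.5.
Solving gives a = 0.224543792, b = 0.332869650.
Then c = 852.4 − a·380871 − b·4882412 = −1709876.59.
At (382182, 4882442): z = 85816.6 + 1625216.8 − 1709876.59 = 1156.8 m.

1156.8 m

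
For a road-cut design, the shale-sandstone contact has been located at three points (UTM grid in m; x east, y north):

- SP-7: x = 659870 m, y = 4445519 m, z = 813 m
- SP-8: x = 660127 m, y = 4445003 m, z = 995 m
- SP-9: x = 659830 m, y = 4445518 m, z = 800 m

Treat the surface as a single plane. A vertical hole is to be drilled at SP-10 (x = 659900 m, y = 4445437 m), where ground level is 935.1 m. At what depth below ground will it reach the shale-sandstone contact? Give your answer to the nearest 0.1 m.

Let the plane be z = a·x + b·y + c.
SP-8−SP-7: 257a − 516b = 182;  SP-9−SP-7: −40a − 1b = −13.
Solving gives a = 0.329712399, b = −0.188495956.
Then c = 813 − a·659870 − b·4445519 = 621208.03.
At (659900, 4445437): z_contact = 217577.21 − 837946.90 + 621208.03 = 838.35 m.
Depth below ground = 935.1 − 838.35 = 96.8 m.

96.8 m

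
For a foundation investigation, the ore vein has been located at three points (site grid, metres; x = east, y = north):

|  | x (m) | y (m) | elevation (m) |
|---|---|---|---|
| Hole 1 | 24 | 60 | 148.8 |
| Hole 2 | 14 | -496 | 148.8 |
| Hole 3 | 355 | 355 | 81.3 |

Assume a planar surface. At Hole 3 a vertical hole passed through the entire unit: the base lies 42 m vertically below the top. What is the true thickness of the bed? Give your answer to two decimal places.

Let the plane be z = a·x + b·y + c.
Hole 2−Hole 1: −10a − 556b = 0;  Hole 3−Hole 1: 331a + 295b = −67.5.
Solving gives a = −0.20725, b = 0.00373.
|∇z| = √(a²+b²) = 0.20728, so dip δ = arctan(0.20728) = 11.71°.
True thickness = vertical thickness × cos δ = 42 × cos 11.71° = 41.13 m.

41.13 m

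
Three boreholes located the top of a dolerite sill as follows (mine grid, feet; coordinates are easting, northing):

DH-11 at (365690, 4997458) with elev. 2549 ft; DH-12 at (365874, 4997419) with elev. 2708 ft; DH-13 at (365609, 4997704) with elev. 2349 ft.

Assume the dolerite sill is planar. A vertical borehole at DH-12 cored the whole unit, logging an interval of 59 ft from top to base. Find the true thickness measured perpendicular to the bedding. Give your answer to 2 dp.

43.08 ft

Two edge vectors: DH-11→DH-12 = (184, -39, 159), DH-11→DH-13 = (-81, 246, -200).
Normal n = (DH-11→DH-12) × (DH-11→DH-13) = (-31314, 23921, 42105).
So ∂z/∂easting = −n_x/n_z = 0.74371 and ∂z/∂northing = −n_y/n_z = −0.56813.
|∇z| = √(a²+b²) = 0.93588, so dip δ = arctan(0.93588) = 43.10°.
True thickness = vertical thickness × cos δ = 59 × cos 43.10° = 43.08 ft.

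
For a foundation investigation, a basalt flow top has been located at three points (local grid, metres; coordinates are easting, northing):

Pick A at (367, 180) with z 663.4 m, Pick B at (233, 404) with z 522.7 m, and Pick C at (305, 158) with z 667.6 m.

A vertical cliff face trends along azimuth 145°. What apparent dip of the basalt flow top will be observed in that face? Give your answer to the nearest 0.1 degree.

27.7°

Two edge vectors: Pick A→Pick B = (-134, 224, -140.7), Pick A→Pick C = (-62, -22, 4.2).
Normal n = (Pick A→Pick B) × (Pick A→Pick C) = (-2154.6, 9286.2, 16836).
So ∂z/∂easting = −n_x/n_z = 0.12798 and ∂z/∂northing = −n_y/n_z = −0.55157.
Unit vector along 145° is (sin 145°, cos 145°) = (0.5736, -0.8192).
Slope in that direction = a·(0.5736) + b·(-0.8192) = 0.52522.
Apparent dip = arctan|0.52522| = 27.7° (true dip is 29.5°, so apparent ≤ true as expected).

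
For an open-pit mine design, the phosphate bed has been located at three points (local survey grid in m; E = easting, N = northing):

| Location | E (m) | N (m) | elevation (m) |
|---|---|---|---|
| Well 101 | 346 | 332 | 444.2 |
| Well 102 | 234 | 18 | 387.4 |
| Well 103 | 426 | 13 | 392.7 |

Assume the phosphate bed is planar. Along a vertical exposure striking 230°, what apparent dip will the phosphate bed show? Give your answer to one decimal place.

7.6°

Two edge vectors: Well 101→Well 102 = (-112, -314, -56.8), Well 101→Well 103 = (80, -319, -51.5).
Normal n = (Well 101→Well 102) × (Well 101→Well 103) = (-1948.2, -10312, 60848).
So ∂z/∂E = −n_x/n_z = 0.03202 and ∂z/∂N = −n_y/n_z = 0.16947.
Unit vector along 230° is (sin 230°, cos 230°) = (-0.7660, -0.6428).
Slope in that direction = a·(-0.7660) + b·(-0.6428) = −0.13346.
Apparent dip = arctan|0.13346| = 7.6° (true dip is 9.8°, so apparent ≤ true as expected).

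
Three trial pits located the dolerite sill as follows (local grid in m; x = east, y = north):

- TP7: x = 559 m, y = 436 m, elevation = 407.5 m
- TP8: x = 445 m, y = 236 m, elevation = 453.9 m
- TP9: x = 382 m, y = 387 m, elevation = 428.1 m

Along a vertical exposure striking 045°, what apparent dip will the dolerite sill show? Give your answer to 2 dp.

10.36°

Let the plane be z = a·x + b·y + c.
TP8−TP7: −114a − 200b = 46.4;  TP9−TP7: −177a − 49b = 20.6.
Solving gives a = −0.06193, b = −0.19670.
Unit vector along 045° is (sin 45°, cos 45°) = (0.7071, 0.7071).
Slope in that direction = a·(0.7071) + b·(0.7071) = −0.18288.
Apparent dip = arctan|0.18288| = 10.36° (true dip is 11.7°, so apparent ≤ true as expected).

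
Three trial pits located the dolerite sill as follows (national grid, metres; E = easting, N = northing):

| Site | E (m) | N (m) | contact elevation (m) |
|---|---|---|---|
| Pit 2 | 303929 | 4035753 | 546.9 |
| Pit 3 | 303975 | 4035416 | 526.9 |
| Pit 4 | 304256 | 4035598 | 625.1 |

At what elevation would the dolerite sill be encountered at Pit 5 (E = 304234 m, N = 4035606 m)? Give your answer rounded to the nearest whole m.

Two edge vectors: Pit 2→Pit 3 = (46, -337, -20), Pit 2→Pit 4 = (327, -155, 78.2).
Normal n = (Pit 2→Pit 3) × (Pit 2→Pit 4) = (-29453.4, -10137.2, 103069).
So ∂z/∂E = −n_x/n_z = 0.28576391 and ∂z/∂N = −n_y/n_z = 0.09835353.
Intercept c from Pit 2: 546.9 − 86851.94 − 396930.55 = −483235.59.
At (304234, 4035606): z = 86939.1 + 396916.1 − 483235.59 = 619.6 m.

620 m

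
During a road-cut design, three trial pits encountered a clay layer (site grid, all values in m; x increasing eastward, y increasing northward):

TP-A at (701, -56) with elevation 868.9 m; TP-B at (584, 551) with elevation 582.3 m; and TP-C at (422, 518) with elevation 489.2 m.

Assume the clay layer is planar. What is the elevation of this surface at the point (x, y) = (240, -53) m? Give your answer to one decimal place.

570.3 m

Two edge vectors: TP-A→TP-B = (-117, 607, -286.6), TP-A→TP-C = (-279, 574, -379.7).
Normal n = (TP-A→TP-B) × (TP-A→TP-C) = (-65969.5, 35536.5, 102195).
So ∂z/∂x = −n_x/n_z = 0.64553 and ∂z/∂y = −n_y/n_z = −0.34773.
Intercept c from TP-A: 868.9 − 452.51 − 19.47 = 396.91.
At (240, -53): z = 154.9 + 18.4 + 396.91 = 570.3 m.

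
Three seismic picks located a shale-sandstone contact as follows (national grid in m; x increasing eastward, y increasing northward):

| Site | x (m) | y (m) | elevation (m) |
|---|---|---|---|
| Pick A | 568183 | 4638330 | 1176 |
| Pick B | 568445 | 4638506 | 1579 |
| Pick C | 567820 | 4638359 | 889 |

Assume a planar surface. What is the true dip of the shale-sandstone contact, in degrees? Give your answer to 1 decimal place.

Two edge vectors: Pick A→Pick B = (262, 176, 403), Pick A→Pick C = (-363, 29, -287).
Normal n = (Pick A→Pick B) × (Pick A→Pick C) = (-62199, -71095, 71486).
So ∂z/∂x = −n_x/n_z = 0.87009 and ∂z/∂y = −n_y/n_z = 0.99453.
Gradient magnitude |∇z| = √(a² + b²) = √(0.75705 + 0.98909) = 1.32142.
True dip = arctan(1.32142) = 52.9°, dipping toward SW (azimuth ≈ 221°).

52.9°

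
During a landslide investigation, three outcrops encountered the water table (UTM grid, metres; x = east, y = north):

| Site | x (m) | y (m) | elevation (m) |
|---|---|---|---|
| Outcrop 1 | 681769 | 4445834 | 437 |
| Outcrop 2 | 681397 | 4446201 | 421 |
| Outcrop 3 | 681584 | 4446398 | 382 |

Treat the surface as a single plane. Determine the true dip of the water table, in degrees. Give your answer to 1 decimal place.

Let the plane be z = a·x + b·y + c.
Outcrop 2−Outcrop 1: −372a + 367b = −16;  Outcrop 3−Outcrop 1: −185a + 564b = −55.
Solving gives a = −0.07865, b = −0.12331.
Gradient magnitude |∇z| = √(a² + b²) = √(0.00619 + 0.01521) = 0.14626.
True dip = arctan(0.14626) = 8.3°, dipping toward NNE (azimuth ≈ 033°).

8.3°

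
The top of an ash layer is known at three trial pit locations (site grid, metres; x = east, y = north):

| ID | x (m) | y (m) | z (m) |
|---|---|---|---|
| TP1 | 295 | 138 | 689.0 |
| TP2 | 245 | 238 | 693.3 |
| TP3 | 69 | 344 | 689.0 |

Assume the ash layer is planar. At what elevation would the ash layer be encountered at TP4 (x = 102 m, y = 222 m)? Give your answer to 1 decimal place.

681.7 m

Two edge vectors: TP1→TP2 = (-50, 100, 4.3), TP1→TP3 = (-226, 206, 0).
Normal n = (TP1→TP2) × (TP1→TP3) = (-885.8, -971.8, 12300).
So ∂z/∂x = −n_x/n_z = 0.07202 and ∂z/∂y = −n_y/n_z = 0.07901.
Intercept c from TP1: 689 − 21.24 − 10.90 = 656.85.
At (102, 222): z = 7.3 + 17.5 + 656.85 = 681.7 m.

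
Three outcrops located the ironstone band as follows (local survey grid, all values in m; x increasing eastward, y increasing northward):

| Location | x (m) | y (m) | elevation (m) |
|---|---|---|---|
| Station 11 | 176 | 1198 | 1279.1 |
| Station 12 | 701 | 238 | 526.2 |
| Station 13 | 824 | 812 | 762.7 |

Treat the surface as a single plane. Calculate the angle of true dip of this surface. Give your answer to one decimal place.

Let the plane be z = a·x + b·y + c.
Station 12−Station 11: 525a − 960b = −752.9;  Station 13−Station 11: 648a − 386b = −516.4.
Solving gives a = −0.48906, b = 0.51682.
Gradient magnitude |∇z| = √(a² + b²) = √(0.23918 + 0.26710) = 0.71153.
True dip = arctan(0.71153) = 35.4°, dipping toward SE (azimuth ≈ 137°).

35.4°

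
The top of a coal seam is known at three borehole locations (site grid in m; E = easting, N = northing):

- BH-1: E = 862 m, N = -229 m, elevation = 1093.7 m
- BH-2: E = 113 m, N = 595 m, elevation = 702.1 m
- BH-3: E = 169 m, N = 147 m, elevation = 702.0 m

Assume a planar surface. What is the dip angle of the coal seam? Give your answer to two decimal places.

Let the plane be z = a·E + b·N + c.
BH-2−BH-1: −749a + 824b = −391.6;  BH-3−BH-1: −693a + 376b = −391.7.
Solving gives a = 0.60648, b = 0.07603.
Gradient magnitude |∇z| = √(a² + b²) = √(0.36781 + 0.00578) = 0.61122.
True dip = arctan(0.61122) = 31.43°, dipping toward W (azimuth ≈ 263°).

31.43°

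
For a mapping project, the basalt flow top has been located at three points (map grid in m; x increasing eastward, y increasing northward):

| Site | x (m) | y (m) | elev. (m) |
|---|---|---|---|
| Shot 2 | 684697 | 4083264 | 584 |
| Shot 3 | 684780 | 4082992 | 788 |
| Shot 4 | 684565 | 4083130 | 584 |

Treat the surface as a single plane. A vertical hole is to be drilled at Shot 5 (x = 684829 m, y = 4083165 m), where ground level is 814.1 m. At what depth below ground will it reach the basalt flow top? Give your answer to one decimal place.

96.7 m

Two edge vectors: Shot 2→Shot 3 = (83, -272, 204), Shot 2→Shot 4 = (-132, -134, 0).
Normal n = (Shot 2→Shot 3) × (Shot 2→Shot 4) = (27336, -26928, -47026).
So ∂z/∂x = −n_x/n_z = 0.581295454 and ∂z/∂y = −n_y/n_z = −0.572619402.
Intercept c from Shot 2: 584 − 398011.25 + 2338156.19 = 1940728.94.
At (684829, 4083165): z_contact = 398087.98 − 2338099.50 + 1940728.94 = 717.42 m.
Depth below ground = 814.1 − 717.42 = 96.7 m.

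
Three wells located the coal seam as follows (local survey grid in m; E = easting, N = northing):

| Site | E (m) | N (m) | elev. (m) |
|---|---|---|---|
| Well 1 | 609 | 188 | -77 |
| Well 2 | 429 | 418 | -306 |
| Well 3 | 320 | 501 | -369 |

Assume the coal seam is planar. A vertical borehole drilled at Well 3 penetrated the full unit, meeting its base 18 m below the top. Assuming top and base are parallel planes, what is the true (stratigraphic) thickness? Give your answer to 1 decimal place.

Let the plane be z = a·E + b·N + c.
Well 2−Well 1: −180a + 230b = −229;  Well 3−Well 1: −289a + 313b = −292.
Solving gives a = −0.44590, b = −1.34462.
|∇z| = √(a²+b²) = 1.41663, so dip δ = arctan(1.41663) = 54.78°.
True thickness = vertical thickness × cos δ = 18 × cos 54.78° = 10.4 m.

10.4 m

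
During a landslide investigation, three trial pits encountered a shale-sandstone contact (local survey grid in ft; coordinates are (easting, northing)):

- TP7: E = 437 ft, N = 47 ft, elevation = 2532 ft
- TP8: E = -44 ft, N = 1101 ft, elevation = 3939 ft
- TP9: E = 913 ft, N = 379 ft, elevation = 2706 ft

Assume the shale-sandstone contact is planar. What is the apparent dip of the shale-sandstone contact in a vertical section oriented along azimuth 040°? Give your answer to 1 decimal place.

30.8°

Two edge vectors: TP7→TP8 = (-481, 1054, 1407), TP7→TP9 = (476, 332, 174).
Normal n = (TP7→TP8) × (TP7→TP9) = (-283728, 753426, -661396).
So ∂z/∂E = −n_x/n_z = −0.42898 and ∂z/∂N = −n_y/n_z = 1.13915.
Unit vector along 040° is (sin 40°, cos 40°) = (0.6428, 0.7660).
Slope in that direction = a·(0.6428) + b·(0.7660) = 0.59689.
Apparent dip = arctan|0.59689| = 30.8° (true dip is 50.6°, so apparent ≤ true as expected).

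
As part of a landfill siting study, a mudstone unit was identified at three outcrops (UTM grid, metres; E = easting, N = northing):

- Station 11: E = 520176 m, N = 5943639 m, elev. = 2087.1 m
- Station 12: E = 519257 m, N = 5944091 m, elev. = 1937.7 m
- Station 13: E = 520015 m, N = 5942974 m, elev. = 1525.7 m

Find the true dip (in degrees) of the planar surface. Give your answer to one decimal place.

Two edge vectors: Station 11→Station 12 = (-919, 452, -149.4), Station 11→Station 13 = (-161, -665, -561.4).
Normal n = (Station 11→Station 12) × (Station 11→Station 13) = (-353103.8, -491873.2, 683907).
So ∂z/∂E = −n_x/n_z = 0.51630 and ∂z/∂N = −n_y/n_z = 0.71921.
Gradient magnitude |∇z| = √(a² + b²) = √(0.26657 + 0.51726) = 0.88534.
True dip = arctan(0.88534) = 41.5°, dipping toward SW (azimuth ≈ 216°).

41.5°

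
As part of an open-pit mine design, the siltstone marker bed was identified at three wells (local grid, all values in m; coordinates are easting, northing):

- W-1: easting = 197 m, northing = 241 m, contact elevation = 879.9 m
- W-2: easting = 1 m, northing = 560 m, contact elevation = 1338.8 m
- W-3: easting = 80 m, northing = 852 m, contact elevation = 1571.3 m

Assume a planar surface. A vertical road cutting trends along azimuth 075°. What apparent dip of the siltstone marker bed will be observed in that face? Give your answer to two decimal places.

23.95°

Two edge vectors: W-1→W-2 = (-196, 319, 458.9), W-1→W-3 = (-117, 611, 691.4).
Normal n = (W-1→W-2) × (W-1→W-3) = (-59831.3, 81823.1, -82433).
So ∂z/∂easting = −n_x/n_z = −0.72582 and ∂z/∂northing = −n_y/n_z = 0.99260.
Unit vector along 075° is (sin 75°, cos 75°) = (0.9659, 0.2588).
Slope in that direction = a·(0.9659) + b·(0.2588) = −0.44418.
Apparent dip = arctan|0.44418| = 23.95° (true dip is 50.9°, so apparent ≤ true as expected).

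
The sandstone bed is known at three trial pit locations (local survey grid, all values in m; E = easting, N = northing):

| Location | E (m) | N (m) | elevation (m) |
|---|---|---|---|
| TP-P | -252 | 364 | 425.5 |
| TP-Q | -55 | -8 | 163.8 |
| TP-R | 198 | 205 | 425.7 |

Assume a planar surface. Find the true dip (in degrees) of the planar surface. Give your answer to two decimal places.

42.56°

Let the plane be z = a·E + b·N + c.
TP-Q−TP-P: 197a − 372b = −261.7;  TP-R−TP-P: 450a − 159b = 0.2.
Solving gives a = 0.30633, b = 0.86572.
Gradient magnitude |∇z| = √(a² + b²) = √(0.09384 + 0.74947) = 0.91832.
True dip = arctan(0.91832) = 42.56°, dipping toward SSW (azimuth ≈ 199°).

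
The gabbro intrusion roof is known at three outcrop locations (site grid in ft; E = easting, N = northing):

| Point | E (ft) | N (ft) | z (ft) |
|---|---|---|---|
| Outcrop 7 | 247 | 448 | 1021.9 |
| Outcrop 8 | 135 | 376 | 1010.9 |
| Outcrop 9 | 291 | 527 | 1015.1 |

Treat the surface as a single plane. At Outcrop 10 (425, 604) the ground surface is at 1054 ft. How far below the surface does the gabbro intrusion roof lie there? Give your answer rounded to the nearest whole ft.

Two edge vectors: Outcrop 7→Outcrop 8 = (-112, -72, -11), Outcrop 7→Outcrop 9 = (44, 79, -6.8).
Normal n = (Outcrop 7→Outcrop 8) × (Outcrop 7→Outcrop 9) = (1358.6, -1245.6, -5680).
So ∂z/∂E = −n_x/n_z = 0.23919 and ∂z/∂N = −n_y/n_z = −0.21930.
Intercept c from Outcrop 7: 1021.9 − 59.08 + 98.24 = 1061.06.
At (425, 604): z_contact = 101.7 − 132.5 + 1061.06 = 1030.3 ft.
Depth below ground = 1054 − 1030.3 = 24 ft.

24 ft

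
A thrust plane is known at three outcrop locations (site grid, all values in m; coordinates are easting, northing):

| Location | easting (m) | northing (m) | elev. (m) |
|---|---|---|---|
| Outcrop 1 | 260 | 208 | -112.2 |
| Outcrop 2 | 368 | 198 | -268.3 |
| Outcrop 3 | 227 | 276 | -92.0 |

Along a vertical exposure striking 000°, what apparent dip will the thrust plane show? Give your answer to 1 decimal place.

Two edge vectors: Outcrop 1→Outcrop 2 = (108, -10, -156.1), Outcrop 1→Outcrop 3 = (-33, 68, 20.2).
Normal n = (Outcrop 1→Outcrop 2) × (Outcrop 1→Outcrop 3) = (10412.8, 2969.7, 7014).
So ∂z/∂easting = −n_x/n_z = −1.48457 and ∂z/∂northing = −n_y/n_z = −0.42340.
Unit vector along 000° is (sin 0°, cos 0°) = (0.0000, 1.0000).
Slope in that direction = a·(0.0000) + b·(1.0000) = −0.42340.
Apparent dip = arctan|0.42340| = 22.9° (true dip is 57.1°, so apparent ≤ true as expected).

22.9°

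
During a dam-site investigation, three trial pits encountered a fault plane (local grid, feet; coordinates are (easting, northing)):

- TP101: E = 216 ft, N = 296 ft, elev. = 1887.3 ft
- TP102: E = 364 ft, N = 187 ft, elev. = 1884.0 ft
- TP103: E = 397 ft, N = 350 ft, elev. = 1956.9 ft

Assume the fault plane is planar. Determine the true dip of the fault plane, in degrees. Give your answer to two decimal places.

Two edge vectors: TP101→TP102 = (148, -109, -3.3), TP101→TP103 = (181, 54, 69.6).
Normal n = (TP101→TP102) × (TP101→TP103) = (-7408.2, -10898.1, 27721).
So ∂z/∂E = −n_x/n_z = 0.26724 and ∂z/∂N = −n_y/n_z = 0.39314.
Gradient magnitude |∇z| = √(a² + b²) = √(0.07142 + 0.15456) = 0.47537.
True dip = arctan(0.47537) = 25.42°, dipping toward SW (azimuth ≈ 214°).

25.42°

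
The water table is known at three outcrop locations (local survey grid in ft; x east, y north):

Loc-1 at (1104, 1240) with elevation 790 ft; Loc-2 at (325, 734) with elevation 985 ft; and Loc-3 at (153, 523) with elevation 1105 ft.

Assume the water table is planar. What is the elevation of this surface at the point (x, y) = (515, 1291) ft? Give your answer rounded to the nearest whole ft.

601 ft

Let the plane be z = a·x + b·y + c.
Loc-2−Loc-1: −779a − 506b = 195;  Loc-3−Loc-1: −951a − 717b = 315.
Solving gives a = 0.25311, b = −0.77505.
Then c = 790 − a·1104 − b·1240 = 1471.62.
At (515, 1291): z = 130.4 − 1000.6 + 1471.62 = 601.4 ft.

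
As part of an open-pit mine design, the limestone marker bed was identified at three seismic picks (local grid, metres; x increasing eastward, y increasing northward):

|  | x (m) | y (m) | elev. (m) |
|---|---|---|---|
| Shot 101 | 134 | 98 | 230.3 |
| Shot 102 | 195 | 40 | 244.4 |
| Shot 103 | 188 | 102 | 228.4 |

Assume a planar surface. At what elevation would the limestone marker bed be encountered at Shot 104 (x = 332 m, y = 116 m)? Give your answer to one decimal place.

Two edge vectors: Shot 101→Shot 102 = (61, -58, 14.1), Shot 101→Shot 103 = (54, 4, -1.9).
Normal n = (Shot 101→Shot 102) × (Shot 101→Shot 103) = (53.8, 877.3, 3376).
So ∂z/∂x = −n_x/n_z = −0.01594 and ∂z/∂y = −n_y/n_z = −0.25986.
Intercept c from Shot 101: 230.3 + 2.14 + 25.47 = 257.90.
At (332, 116): z = −5.3 − 30.1 + 257.90 = 222.5 m.

222.5 m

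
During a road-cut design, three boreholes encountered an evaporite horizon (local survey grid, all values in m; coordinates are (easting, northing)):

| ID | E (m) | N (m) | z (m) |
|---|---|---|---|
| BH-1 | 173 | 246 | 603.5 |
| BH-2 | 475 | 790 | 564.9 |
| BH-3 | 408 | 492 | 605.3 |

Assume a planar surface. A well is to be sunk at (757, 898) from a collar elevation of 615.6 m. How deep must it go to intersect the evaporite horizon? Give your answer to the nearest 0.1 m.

Let the plane be z = a·E + b·N + c.
BH-2−BH-1: 302a + 544b = −38.6;  BH-3−BH-1: 235a + 246b = 1.8.
Solving gives a = 0.19562, b = −0.17955.
Then c = 603.5 − a·173 − b·246 = 613.83.
At (757, 898): z_contact = 148.08 − 161.24 + 613.83 = 600.67 m.
Depth below ground = 615.6 − 600.67 = 14.9 m.

14.9 m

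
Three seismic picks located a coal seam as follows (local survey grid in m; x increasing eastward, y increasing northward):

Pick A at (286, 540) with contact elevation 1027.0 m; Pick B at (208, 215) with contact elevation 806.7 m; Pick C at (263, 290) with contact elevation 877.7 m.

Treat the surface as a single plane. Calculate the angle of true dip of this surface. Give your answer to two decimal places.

Two edge vectors: Pick A→Pick B = (-78, -325, -220.3), Pick A→Pick C = (-23, -250, -149.3).
Normal n = (Pick A→Pick B) × (Pick A→Pick C) = (-6552.5, -6578.5, 12025).
So ∂z/∂x = −n_x/n_z = 0.54491 and ∂z/∂y = −n_y/n_z = 0.54707.
Gradient magnitude |∇z| = √(a² + b²) = √(0.29692 + 0.29928) = 0.77214.
True dip = arctan(0.77214) = 37.67°, dipping toward SW (azimuth ≈ 225°).

37.67°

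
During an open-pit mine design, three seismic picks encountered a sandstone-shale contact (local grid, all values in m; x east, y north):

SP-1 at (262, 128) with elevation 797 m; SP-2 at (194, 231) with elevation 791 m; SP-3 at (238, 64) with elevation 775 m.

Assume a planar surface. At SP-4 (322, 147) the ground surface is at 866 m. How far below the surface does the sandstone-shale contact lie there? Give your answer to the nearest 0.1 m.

Two edge vectors: SP-1→SP-2 = (-68, 103, -6), SP-1→SP-3 = (-24, -64, -22).
Normal n = (SP-1→SP-2) × (SP-1→SP-3) = (-2650, -1352, 6824).
So ∂z/∂x = −n_x/n_z = 0.38834 and ∂z/∂y = −n_y/n_z = 0.19812.
Intercept c from SP-1: 797 − 101.74 − 25.36 = 669.90.
At (322, 147): z_contact = 125.04 + 29.12 + 669.90 = 824.06 m.
Depth below ground = 866 − 824.06 = 41.9 m.

41.9 m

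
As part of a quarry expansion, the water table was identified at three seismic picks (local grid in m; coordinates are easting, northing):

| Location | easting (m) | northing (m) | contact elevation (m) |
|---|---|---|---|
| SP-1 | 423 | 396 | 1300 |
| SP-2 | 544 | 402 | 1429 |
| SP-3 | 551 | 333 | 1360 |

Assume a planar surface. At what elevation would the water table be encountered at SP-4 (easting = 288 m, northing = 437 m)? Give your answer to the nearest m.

1209 m

Let the plane be z = a·easting + b·northing + c.
SP-2−SP-1: 121a + 6b = 129;  SP-3−SP-1: 128a − 63b = 60.
Solving gives a = 1.01144, b = 1.10261.
Then c = 1300 − a·423 − b·396 = 435.53.
At (288, 437): z = 291.3 + 481.8 + 435.53 = 1208.7 m.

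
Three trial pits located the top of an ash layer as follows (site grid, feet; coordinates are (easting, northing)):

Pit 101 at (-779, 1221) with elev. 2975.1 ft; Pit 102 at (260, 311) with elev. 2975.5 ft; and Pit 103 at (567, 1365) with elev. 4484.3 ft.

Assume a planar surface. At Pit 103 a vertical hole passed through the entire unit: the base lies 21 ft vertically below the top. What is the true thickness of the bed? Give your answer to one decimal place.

Let the plane be z = a·E + b·N + c.
Pit 102−Pit 101: 1039a − 910b = 0.4;  Pit 103−Pit 101: 1346a + 144b = 1509.2.
Solving gives a = 0.99924, b = 1.14045.
|∇z| = √(a²+b²) = 1.51628, so dip δ = arctan(1.51628) = 56.59°.
True thickness = vertical thickness × cos δ = 21 × cos 56.59° = 11.6 ft.

11.6 ft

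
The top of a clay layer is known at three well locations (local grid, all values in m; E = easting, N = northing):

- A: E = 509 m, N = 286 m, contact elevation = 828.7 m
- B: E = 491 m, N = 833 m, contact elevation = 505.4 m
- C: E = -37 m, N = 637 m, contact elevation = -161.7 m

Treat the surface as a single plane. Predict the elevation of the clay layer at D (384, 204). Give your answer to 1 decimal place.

690.1 m

Let the plane be z = a·E + b·N + c.
B−A: −18a + 547b = −323.3;  C−A: −546a + 351b = −990.4.
Solving gives a = 1.46495, b = −0.54284.
Then c = 828.7 − a·509 − b·286 = 238.29.
At (384, 204): z = 562.5 − 110.7 + 238.29 = 690.1 m.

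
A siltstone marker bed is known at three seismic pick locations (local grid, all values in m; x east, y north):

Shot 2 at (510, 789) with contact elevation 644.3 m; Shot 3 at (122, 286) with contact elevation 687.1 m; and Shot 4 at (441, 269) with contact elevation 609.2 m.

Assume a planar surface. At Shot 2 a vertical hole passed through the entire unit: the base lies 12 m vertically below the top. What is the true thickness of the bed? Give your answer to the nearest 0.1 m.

Let the plane be z = a·x + b·y + c.
Shot 3−Shot 2: −388a − 503b = 42.8;  Shot 4−Shot 2: −69a − 520b = −35.1.
Solving gives a = −0.23891, b = 0.09920.
|∇z| = √(a²+b²) = 0.25869, so dip δ = arctan(0.25869) = 14.50°.
True thickness = vertical thickness × cos δ = 12 × cos 14.50° = 11.6 m.

11.6 m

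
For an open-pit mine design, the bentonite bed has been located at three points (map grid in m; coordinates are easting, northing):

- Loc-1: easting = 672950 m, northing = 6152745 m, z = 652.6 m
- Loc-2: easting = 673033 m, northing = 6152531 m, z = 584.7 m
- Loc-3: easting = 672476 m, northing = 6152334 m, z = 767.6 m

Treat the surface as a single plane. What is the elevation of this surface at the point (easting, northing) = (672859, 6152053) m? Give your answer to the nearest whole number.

572 m

Two edge vectors: Loc-1→Loc-2 = (83, -214, -67.9), Loc-1→Loc-3 = (-474, -411, 115).
Normal n = (Loc-1→Loc-2) × (Loc-1→Loc-3) = (-52516.9, 22639.6, -135549).
So ∂z/∂easting = −n_x/n_z = −0.38743849 and ∂z/∂northing = −n_y/n_z = 0.16702152.
Intercept c from Loc-1: 652.6 + 260726.73 − 1027640.82 = −766261.49.
At (672859, 6152053): z = −260691.5 + 1027525.2 − 766261.49 = 572.3 m.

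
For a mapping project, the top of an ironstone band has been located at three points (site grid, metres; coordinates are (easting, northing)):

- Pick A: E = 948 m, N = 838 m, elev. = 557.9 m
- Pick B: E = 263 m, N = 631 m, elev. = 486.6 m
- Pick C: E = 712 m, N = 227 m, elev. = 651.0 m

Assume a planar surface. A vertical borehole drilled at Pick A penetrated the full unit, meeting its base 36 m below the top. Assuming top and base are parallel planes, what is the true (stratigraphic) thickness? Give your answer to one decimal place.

Let the plane be z = a·E + b·N + c.
Pick B−Pick A: −685a − 207b = −71.3;  Pick C−Pick A: −236a − 611b = 93.1.
Solving gives a = 0.16997, b = −0.21803.
|∇z| = √(a²+b²) = 0.27645, so dip δ = arctan(0.27645) = 15.45°.
True thickness = vertical thickness × cos δ = 36 × cos 15.45° = 34.7 m.

34.7 m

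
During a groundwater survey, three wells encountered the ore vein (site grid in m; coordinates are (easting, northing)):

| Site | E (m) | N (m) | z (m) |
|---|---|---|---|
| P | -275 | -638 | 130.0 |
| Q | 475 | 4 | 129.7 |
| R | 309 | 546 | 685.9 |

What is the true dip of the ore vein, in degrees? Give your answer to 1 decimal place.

46.9°

Two edge vectors: P→Q = (750, 642, -0.3), P→R = (584, 1184, 555.9).
Normal n = (P→Q) × (P→R) = (357243, -417100.2, 513072).
So ∂z/∂E = −n_x/n_z = −0.69628 and ∂z/∂N = −n_y/n_z = 0.81295.
Gradient magnitude |∇z| = √(a² + b²) = √(0.48481 + 0.66088) = 1.07037.
True dip = arctan(1.07037) = 46.9°, dipping toward SE (azimuth ≈ 139°).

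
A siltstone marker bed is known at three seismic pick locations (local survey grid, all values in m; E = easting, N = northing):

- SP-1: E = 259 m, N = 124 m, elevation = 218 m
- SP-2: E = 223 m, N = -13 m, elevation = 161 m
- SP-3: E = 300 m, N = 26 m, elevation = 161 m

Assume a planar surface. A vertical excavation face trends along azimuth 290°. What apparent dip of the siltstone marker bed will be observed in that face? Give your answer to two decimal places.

21.43°

Let the plane be z = a·E + b·N + c.
SP-2−SP-1: −36a − 137b = −57;  SP-3−SP-1: 41a − 98b = −57.
Solving gives a = −0.24308, b = 0.47993.
Unit vector along 290° is (sin 290°, cos 290°) = (-0.9397, 0.3420).
Slope in that direction = a·(-0.9397) + b·(0.3420) = 0.39257.
Apparent dip = arctan|0.39257| = 21.43° (true dip is 28.3°, so apparent ≤ true as expected).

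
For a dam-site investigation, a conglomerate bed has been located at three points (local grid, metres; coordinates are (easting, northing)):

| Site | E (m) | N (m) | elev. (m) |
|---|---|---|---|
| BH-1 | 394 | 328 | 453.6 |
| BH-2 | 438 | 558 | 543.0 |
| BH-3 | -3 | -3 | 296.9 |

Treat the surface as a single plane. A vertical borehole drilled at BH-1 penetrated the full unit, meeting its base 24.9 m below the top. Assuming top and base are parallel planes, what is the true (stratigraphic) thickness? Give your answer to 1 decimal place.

23.3 m

Let the plane be z = a·E + b·N + c.
BH-2−BH-1: 44a + 230b = 89.4;  BH-3−BH-1: −397a − 331b = −156.7.
Solving gives a = 0.08404, b = 0.37262.
|∇z| = √(a²+b²) = 0.38198, so dip δ = arctan(0.38198) = 20.91°.
True thickness = vertical thickness × cos δ = 24.9 × cos 20.91° = 23.3 m.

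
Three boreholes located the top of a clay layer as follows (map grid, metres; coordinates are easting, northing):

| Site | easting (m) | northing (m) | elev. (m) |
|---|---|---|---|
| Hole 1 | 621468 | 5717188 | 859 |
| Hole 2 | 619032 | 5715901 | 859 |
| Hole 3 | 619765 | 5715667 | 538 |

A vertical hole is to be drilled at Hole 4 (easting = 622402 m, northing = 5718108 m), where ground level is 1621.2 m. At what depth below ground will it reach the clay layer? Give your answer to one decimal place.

Let the plane be z = a·easting + b·northing + c.
Hole 2−Hole 1: −2436a − 1287b = 0;  Hole 3−Hole 1: −1703a − 1521b = −321.
Solving gives a = −0.272980286, b = 0.516689959.
Then c = 859 − a·621468 − b·5717188 = −2783506.12.
At (622402, 5718108): z_contact = −169903.48 + 2954488.99 − 2783506.12 = 1079.39 m.
Depth below ground = 1621.2 − 1079.39 = 541.8 m.

541.8 m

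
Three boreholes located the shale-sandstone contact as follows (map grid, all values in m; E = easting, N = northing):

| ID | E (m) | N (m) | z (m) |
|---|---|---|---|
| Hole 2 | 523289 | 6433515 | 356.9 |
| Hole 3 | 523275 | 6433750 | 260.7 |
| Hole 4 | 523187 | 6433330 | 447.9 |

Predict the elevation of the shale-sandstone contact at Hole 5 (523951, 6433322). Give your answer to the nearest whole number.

Let the plane be z = a·E + b·N + c.
Hole 3−Hole 2: −14a + 235b = −96.2;  Hole 4−Hole 2: −102a − 185b = 91.
Solving gives a = −0.13509036, b = −0.41740964.
Then c = 356.9 − a·523289 − b·6433515 = 2756459.37.
At (523951, 6433322): z = −70780.7 − 2685330.6 + 2756459.37 = 348.0 m.

348 m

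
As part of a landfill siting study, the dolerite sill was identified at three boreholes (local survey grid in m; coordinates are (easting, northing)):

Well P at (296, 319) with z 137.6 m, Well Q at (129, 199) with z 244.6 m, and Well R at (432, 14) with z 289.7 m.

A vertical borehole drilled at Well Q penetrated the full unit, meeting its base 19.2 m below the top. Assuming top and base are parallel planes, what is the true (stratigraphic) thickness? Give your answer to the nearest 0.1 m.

Let the plane be z = a·E + b·N + c.
Well Q−Well P: −167a − 120b = 107;  Well R−Well P: 136a − 305b = 152.1.
Solving gives a = −0.21386, b = −0.59405.
|∇z| = √(a²+b²) = 0.63137, so dip δ = arctan(0.63137) = 32.27°.
True thickness = vertical thickness × cos δ = 19.2 × cos 32.27° = 16.2 m.

16.2 m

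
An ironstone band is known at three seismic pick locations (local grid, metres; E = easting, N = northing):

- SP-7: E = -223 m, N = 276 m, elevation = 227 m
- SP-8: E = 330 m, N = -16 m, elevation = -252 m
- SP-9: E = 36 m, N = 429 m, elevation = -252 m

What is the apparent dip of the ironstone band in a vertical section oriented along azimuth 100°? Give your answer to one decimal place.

Let the plane be z = a·E + b·N + c.
SP-8−SP-7: 553a − 292b = −479;  SP-9−SP-7: 259a + 153b = −479.
Solving gives a = −1.33025, b = −0.87886.
Unit vector along 100° is (sin 100°, cos 100°) = (0.9848, -0.1736).
Slope in that direction = a·(0.9848) + b·(-0.1736) = −1.15743.
Apparent dip = arctan|1.15743| = 49.2° (true dip is 57.9°, so apparent ≤ true as expected).

49.2°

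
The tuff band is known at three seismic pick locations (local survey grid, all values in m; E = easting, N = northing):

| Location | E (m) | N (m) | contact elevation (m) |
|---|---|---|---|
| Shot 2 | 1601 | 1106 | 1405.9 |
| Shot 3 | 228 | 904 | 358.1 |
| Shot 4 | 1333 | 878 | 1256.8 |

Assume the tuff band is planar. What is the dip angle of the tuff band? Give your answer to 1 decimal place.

Let the plane be z = a·E + b·N + c.
Shot 3−Shot 2: −1373a − 202b = −1047.8;  Shot 4−Shot 2: −268a − 228b = −149.1.
Solving gives a = 0.80639, b = −0.29391.
Gradient magnitude |∇z| = √(a² + b²) = √(0.65026 + 0.08638) = 0.85828.
True dip = arctan(0.85828) = 40.6°, dipping toward WNW (azimuth ≈ 290°).

40.6°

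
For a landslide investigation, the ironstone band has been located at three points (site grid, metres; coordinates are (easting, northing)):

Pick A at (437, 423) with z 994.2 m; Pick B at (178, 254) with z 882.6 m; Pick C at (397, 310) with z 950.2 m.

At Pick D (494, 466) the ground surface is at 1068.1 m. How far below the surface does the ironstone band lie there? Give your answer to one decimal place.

47.6 m

Two edge vectors: Pick A→Pick B = (-259, -169, -111.6), Pick A→Pick C = (-40, -113, -44).
Normal n = (Pick A→Pick B) × (Pick A→Pick C) = (-5174.8, -6932, 22507).
So ∂z/∂E = −n_x/n_z = 0.22992 and ∂z/∂N = −n_y/n_z = 0.30799.
Intercept c from Pick A: 994.2 − 100.47 − 130.28 = 763.44.
At (494, 466): z_contact = 113.58 + 143.52 + 763.44 = 1020.55 m.
Depth below ground = 1068.1 − 1020.55 = 47.6 m.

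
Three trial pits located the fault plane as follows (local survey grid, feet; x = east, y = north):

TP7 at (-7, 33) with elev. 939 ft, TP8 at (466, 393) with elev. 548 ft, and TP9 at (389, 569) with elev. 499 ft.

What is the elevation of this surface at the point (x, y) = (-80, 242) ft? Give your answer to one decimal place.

Let the plane be z = a·x + b·y + c.
TP8−TP7: 473a + 360b = −391;  TP9−TP7: 396a + 536b = −440.
Solving gives a = −0.46118, b = −0.48017.
Then c = 939 − a·-7 − b·33 = 951.62.
At (-80, 242): z = 36.9 − 116.2 + 951.62 = 872.3 ft.

872.3 ft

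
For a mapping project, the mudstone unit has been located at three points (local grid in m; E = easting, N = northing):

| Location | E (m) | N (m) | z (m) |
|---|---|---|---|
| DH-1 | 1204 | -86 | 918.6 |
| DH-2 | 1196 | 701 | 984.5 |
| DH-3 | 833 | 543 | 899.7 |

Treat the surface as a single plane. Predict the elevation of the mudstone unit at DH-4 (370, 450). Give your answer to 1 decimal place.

800.8 m

Two edge vectors: DH-1→DH-2 = (-8, 787, 65.9), DH-1→DH-3 = (-371, 629, -18.9).
Normal n = (DH-1→DH-2) × (DH-1→DH-3) = (-56325.4, -24600.1, 286945).
So ∂z/∂E = −n_x/n_z = 0.196293 and ∂z/∂N = −n_y/n_z = 0.085731.
Intercept c from DH-1: 918.6 − 236.34 + 7.37 = 689.64.
At (370, 450): z = 72.6 + 38.6 + 689.64 = 800.8 m.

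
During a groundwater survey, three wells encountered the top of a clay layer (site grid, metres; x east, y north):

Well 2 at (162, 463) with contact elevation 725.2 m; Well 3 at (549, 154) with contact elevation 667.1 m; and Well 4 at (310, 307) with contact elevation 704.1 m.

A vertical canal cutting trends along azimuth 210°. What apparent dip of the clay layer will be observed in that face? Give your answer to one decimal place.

Two edge vectors: Well 2→Well 3 = (387, -309, -58.1), Well 2→Well 4 = (148, -156, -21.1).
Normal n = (Well 2→Well 3) × (Well 2→Well 4) = (-2543.7, -433.1, -14640).
So ∂z/∂x = −n_x/n_z = −0.17375 and ∂z/∂y = −n_y/n_z = −0.02958.
Unit vector along 210° is (sin 210°, cos 210°) = (-0.5000, -0.8660).
Slope in that direction = a·(-0.5000) + b·(-0.8660) = 0.11249.
Apparent dip = arctan|0.11249| = 6.4° (true dip is 10.0°, so apparent ≤ true as expected).

6.4°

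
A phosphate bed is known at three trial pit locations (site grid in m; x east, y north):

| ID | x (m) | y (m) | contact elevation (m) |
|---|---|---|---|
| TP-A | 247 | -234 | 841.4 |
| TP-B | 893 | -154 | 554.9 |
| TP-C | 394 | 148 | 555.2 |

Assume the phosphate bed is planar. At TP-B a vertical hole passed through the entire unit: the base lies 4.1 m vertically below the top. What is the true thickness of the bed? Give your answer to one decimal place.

3.3 m

Let the plane be z = a·x + b·y + c.
TP-B−TP-A: 646a + 80b = −286.5;  TP-C−TP-A: 147a + 382b = −286.2.
Solving gives a = −0.36827, b = −0.60750.
|∇z| = √(a²+b²) = 0.71041, so dip δ = arctan(0.71041) = 35.39°.
True thickness = vertical thickness × cos δ = 4.1 × cos 35.39° = 3.3 m.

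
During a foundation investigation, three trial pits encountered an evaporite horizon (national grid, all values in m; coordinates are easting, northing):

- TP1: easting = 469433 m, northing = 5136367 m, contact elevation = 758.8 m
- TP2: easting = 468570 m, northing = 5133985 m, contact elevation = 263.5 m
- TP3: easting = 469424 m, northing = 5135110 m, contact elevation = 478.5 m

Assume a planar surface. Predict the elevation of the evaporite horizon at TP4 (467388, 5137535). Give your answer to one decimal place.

1106.3 m

Let the plane be z = a·easting + b·northing + c.
TP2−TP1: −863a − 2382b = −495.3;  TP3−TP1: −9a − 1257b = −280.3.
Solving gives a = −0.042396551, b = 0.223294804.
Then c = 758.8 − a·469433 − b·5136367 = −1126262.92.
At (467388, 5137535): z = −19815.6 + 1147184.9 − 1126262.92 = 1106.3 m.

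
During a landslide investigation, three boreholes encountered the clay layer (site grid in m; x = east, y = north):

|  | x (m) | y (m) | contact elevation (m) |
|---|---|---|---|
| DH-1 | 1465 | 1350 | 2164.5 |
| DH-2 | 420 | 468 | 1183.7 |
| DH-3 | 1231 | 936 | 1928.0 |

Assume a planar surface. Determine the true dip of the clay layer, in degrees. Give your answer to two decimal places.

Two edge vectors: DH-1→DH-2 = (-1045, -882, -980.8), DH-1→DH-3 = (-234, -414, -236.5).
Normal n = (DH-1→DH-2) × (DH-1→DH-3) = (-197458.2, -17635.3, 226242).
So ∂z/∂x = −n_x/n_z = 0.87277 and ∂z/∂y = −n_y/n_z = 0.07795.
Gradient magnitude |∇z| = √(a² + b²) = √(0.76173 + 0.00608) = 0.87625.
True dip = arctan(0.87625) = 41.23°, dipping toward W (azimuth ≈ 265°).

41.23°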